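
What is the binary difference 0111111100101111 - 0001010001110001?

Method 1 - Direct subtraction (column by column from the right: bit − bit − borrow-in; if negative, add 2 and borrow 1 from the next column):
borrow: 0000000111100000
        0111111100101111
-       0001010001110001
------------------------
        0110101010111110

Method 2 - Add two's complement:
Two's complement of 0001010001110001: invert → 1110101110001110, add 1 → 1110101110001111
  0111111100101111
+ 1110101110001111
------------------
 10110101010111110  (end carry out of the top bit = 1)
Discarding the end carry: 0110101010111110
Decimal check:
  0111111100101111 = 16384 + 8192 + 4096 + 2048 + 1024 + 512 + 256 + 32 + 8 + 4 + 2 + 1 = 32559
  0001010001110001 = 4096 + 1024 + 64 + 32 + 16 + 1 = 5233
  32559 - 5233 = 27326, and 0110101010111110 = 16384 + 8192 + 2048 + 512 + 128 + 32 + 16 + 8 + 4 + 2 = 27326 ✓



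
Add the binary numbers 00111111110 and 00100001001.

Add column by column from the right: bit + bit + carry-in; write the sum mod 2, carry 1 when the sum is 2 or 3.
carry:  01111110000
        00111111110
+       00100001001
-------------------
       001100000111
(the carry out of the leftmost column, 0, becomes the leading bit)
Decimal check:
  00111111110 = 256 + 128 + 64 + 32 + 16 + 8 + 4 + 2 = 510
  00100001001 = 256 + 8 + 1 = 265
  510 + 265 = 775, and 001100000111 = 512 + 256 + 4 + 2 + 1 = 775 ✓



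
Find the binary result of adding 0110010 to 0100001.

Add column by column from the right: bit + bit + carry-in; write the sum mod 2, carry 1 when the sum is 2 or 3.
carry:  1000000
        0110010
+       0100001
---------------
       01010011
(the carry out of the leftmost column, 0, becomes the leading bit)
Decimal check:
  0110010 = 32 + 16 + 2 = 50
  0100001 = 32 + 1 = 33
  50 + 33 = 83, and 01010011 = 64 + 16 + 2 + 1 = 83 ✓



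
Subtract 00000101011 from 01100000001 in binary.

Method 1 - Direct subtraction (column by column from the right: bit − bit − borrow-in; if negative, add 2 and borrow 1 from the next column):
borrow: 00111111100
        01100000001
-       00000101011
-------------------
        01011010110

Method 2 - Add two's complement:
Two's complement of 00000101011: invert → 11111010100, add 1 → 11111010101
  01100000001
+ 11111010101
-------------
 101011010110  (end carry out of the top bit = 1)
Discarding the end carry: 01011010110
Decimal check:
  01100000001 = 512 + 256 + 1 = 769
  00000101011 = 32 + 8 + 2 + 1 = 43
  769 - 43 = 726, and 01011010110 = 512 + 128 + 64 + 16 + 4 + 2 = 726 ✓



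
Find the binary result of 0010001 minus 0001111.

Method 1 - Direct subtraction (column by column from the right: bit − bit − borrow-in; if negative, add 2 and borrow 1 from the next column):
borrow: 0011100
        0010001
-       0001111
---------------
        0000010

Method 2 - Add two's complement:
Two's complement of 0001111: invert → 1110000, add 1 → 1110001
  0010001
+ 1110001
---------
 10000010  (end carry out of the top bit = 1)
Discarding the end carry: 0000010
Decimal check:
  0010001 = 16 + 1 = 17
  0001111 = 8 + 4 + 2 + 1 = 15
  17 - 15 = 2, and 0000010 = 2 ✓



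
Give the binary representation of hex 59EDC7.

Convert each hex digit to 4 bits:
  5 = 0101
  9 = 1001
  E = 1110
  D = 1101
  C = 1100
  7 = 0111
Concatenate: 010110011110110111000111



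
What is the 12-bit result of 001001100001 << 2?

Original: 001001100001 (decimal 609)
Shift left by 2 positions
Append 2 zeros on the right
Result: 100110000100 (decimal 2436)
Equivalent: 609 << 2 = 609 × 2^2 = 2436



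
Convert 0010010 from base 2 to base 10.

Sum of powers of 2 for each 1-bit:
2^1 + 2^4
= 2 + 16
= 18



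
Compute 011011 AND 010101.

AND: 1 only when both bits are 1
  011011
& 010101
--------
  010001
Decimal: 27 & 21 = 17



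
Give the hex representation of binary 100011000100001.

Group into 4-bit nibbles from right:
  0100 = 4
  0110 = 6
  0010 = 2
  0001 = 1
Result: 4621



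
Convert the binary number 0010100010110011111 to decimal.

Sum of powers of 2 for each 1-bit:
2^0 + 2^1 + 2^2 + 2^3 + 2^4 + 2^7 + 2^8 + 2^10 + 2^14 + 2^16
= 1 + 2 + 4 + 8 + 16 + 128 + 256 + 1024 + 16384 + 65536
= 83359



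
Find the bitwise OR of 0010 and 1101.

OR: 1 when either bit is 1
  0010
| 1101
------
  1111
Decimal: 2 | 13 = 15



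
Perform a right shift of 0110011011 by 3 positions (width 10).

Original: 0110011011 (decimal 411)
Shift right by 3 positions
Drop the 3 low bits; fill with zeros on the left
Result: 0000110011 (decimal 51)
Equivalent: 411 >> 3 = 411 ÷ 2^3 = 51



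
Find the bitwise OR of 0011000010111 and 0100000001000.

OR: 1 when either bit is 1
  0011000010111
| 0100000001000
---------------
  0111000011111
Decimal: 1559 | 2056 = 3615



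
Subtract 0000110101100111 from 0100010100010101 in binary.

Method 1 - Direct subtraction (column by column from the right: bit − bit − borrow-in; if negative, add 2 and borrow 1 from the next column):
borrow: 0111111111011100
        0100010100010101
-       0000110101100111
------------------------
        0011011110101110

Method 2 - Add two's complement:
Two's complement of 0000110101100111: invert → 1111001010011000, add 1 → 1111001010011001
  0100010100010101
+ 1111001010011001
------------------
 10011011110101110  (end carry out of the top bit = 1)
Discarding the end carry: 0011011110101110
Decimal check:
  0100010100010101 = 16384 + 1024 + 256 + 16 + 4 + 1 = 17685
  0000110101100111 = 2048 + 1024 + 256 + 64 + 32 + 4 + 2 + 1 = 3431
  17685 - 3431 = 14254, and 0011011110101110 = 8192 + 4096 + 1024 + 512 + 256 + 128 + 32 + 8 + 4 + 2 = 14254 ✓



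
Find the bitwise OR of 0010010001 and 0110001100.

OR: 1 when either bit is 1
  0010010001
| 0110001100
------------
  0110011101
Decimal: 145 | 396 = 413



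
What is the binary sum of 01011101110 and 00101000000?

Add column by column from the right: bit + bit + carry-in; write the sum mod 2, carry 1 when the sum is 2 or 3.
carry:  11110000000
        01011101110
+       00101000000
-------------------
       010000101110
(the carry out of the leftmost column, 0, becomes the leading bit)
Decimal check:
  01011101110 = 512 + 128 + 64 + 32 + 8 + 4 + 2 = 750
  00101000000 = 256 + 64 = 320
  750 + 320 = 1070, and 010000101110 = 1024 + 32 + 8 + 4 + 2 = 1070 ✓



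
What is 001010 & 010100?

AND: 1 only when both bits are 1
  001010
& 010100
--------
  000000
Decimal: 10 & 20 = 0



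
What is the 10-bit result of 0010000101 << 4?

Original: 0010000101 (decimal 133)
Shift left by 4 positions
Append 4 zeros on the right and drop the 4 high bits that overflow the 10-bit width
Result: 0001010000 (decimal 80)
Equivalent: 133 << 4 = 133 × 2^4 = 2128, truncated to 10 bits = 80



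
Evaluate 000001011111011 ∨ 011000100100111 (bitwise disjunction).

OR: 1 when either bit is 1
  000001011111011
| 011000100100111
-----------------
  011001111111111
Decimal: 763 | 12583 = 13311



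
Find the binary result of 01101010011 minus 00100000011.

Method 1 - Direct subtraction (column by column from the right: bit − bit − borrow-in; if negative, add 2 and borrow 1 from the next column):
borrow: 00000000000
        01101010011
-       00100000011
-------------------
        01001010000

Method 2 - Add two's complement:
Two's complement of 00100000011: invert → 11011111100, add 1 → 11011111101
  01101010011
+ 11011111101
-------------
 101001010000  (end carry out of the top bit = 1)
Discarding the end carry: 01001010000
Decimal check:
  01101010011 = 512 + 256 + 64 + 16 + 2 + 1 = 851
  00100000011 = 256 + 2 + 1 = 259
  851 - 259 = 592, and 01001010000 = 512 + 64 + 16 = 592 ✓



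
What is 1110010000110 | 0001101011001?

OR: 1 when either bit is 1
  1110010000110
| 0001101011001
---------------
  1111111011111
Decimal: 7302 | 857 = 8159



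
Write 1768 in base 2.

Using repeated division by 2:
1768 ÷ 2 = 884 remainder 0
884 ÷ 2 = 442 remainder 0
442 ÷ 2 = 221 remainder 0
221 ÷ 2 = 110 remainder 1
110 ÷ 2 = 55 remainder 0
55 ÷ 2 = 27 remainder 1
27 ÷ 2 = 13 remainder 1
13 ÷ 2 = 6 remainder 1
6 ÷ 2 = 3 remainder 0
3 ÷ 2 = 1 remainder 1
1 ÷ 2 = 0 remainder 1
Reading remainders bottom to top: 11011101000



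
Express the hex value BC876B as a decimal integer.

Expand by place value (powers of 16):
Digit values: B = 11, C = 12
BC876B = 11 × 16^5 + 12 × 16^4 + 8 × 16^3 + 7 × 16^2 + 6 × 16^1 + 11 × 16^0
= 11 × 1048576 + 12 × 65536 + 8 × 4096 + 7 × 256 + 6 × 16 + 11 × 1
= 11534336 + 786432 + 32768 + 1792 + 96 + 11
= 12355435



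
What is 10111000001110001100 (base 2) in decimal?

Sum of powers of 2 for each 1-bit:
2^2 + 2^3 + 2^7 + 2^8 + 2^9 + 2^15 + 2^16 + 2^17 + 2^19
= 4 + 8 + 128 + 256 + 512 + 32768 + 65536 + 131072 + 524288
= 754572



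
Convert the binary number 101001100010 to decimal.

Sum of powers of 2 for each 1-bit:
2^1 + 2^5 + 2^6 + 2^9 + 2^11
= 2 + 32 + 64 + 512 + 2048
= 2658



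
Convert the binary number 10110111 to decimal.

Sum of powers of 2 for each 1-bit:
2^0 + 2^1 + 2^2 + 2^4 + 2^5 + 2^7
= 1 + 2 + 4 + 16 + 32 + 128
= 183



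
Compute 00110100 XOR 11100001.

XOR: 1 when bits differ
  00110100
^ 11100001
----------
  11010101
Decimal: 52 ^ 225 = 213



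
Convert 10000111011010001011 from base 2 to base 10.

Sum of powers of 2 for each 1-bit:
2^0 + 2^1 + 2^3 + 2^7 + 2^9 + 2^10 + 2^12 + 2^13 + 2^14 + 2^19
= 1 + 2 + 8 + 128 + 512 + 1024 + 4096 + 8192 + 16384 + 524288
= 554635



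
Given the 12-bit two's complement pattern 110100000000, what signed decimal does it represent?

Binary: 110100000000
Sign bit: 1 (negative)
Invert: 001011111111
Add 1:  001100000000
Magnitude: 001100000000 = 512 + 256 = 768
Value: -768



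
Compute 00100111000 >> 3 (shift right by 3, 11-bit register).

Original: 00100111000 (decimal 312)
Shift right by 3 positions
Drop the 3 low bits; fill with zeros on the left
Result: 00000100111 (decimal 39)
Equivalent: 312 >> 3 = 312 ÷ 2^3 = 39



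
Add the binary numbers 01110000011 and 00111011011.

Add column by column from the right: bit + bit + carry-in; write the sum mod 2, carry 1 when the sum is 2 or 3.
carry:  11100000110
        01110000011
+       00111011011
-------------------
       010101011110
(the carry out of the leftmost column, 0, becomes the leading bit)
Decimal check:
  01110000011 = 512 + 256 + 128 + 2 + 1 = 899
  00111011011 = 256 + 128 + 64 + 16 + 8 + 2 + 1 = 475
  899 + 475 = 1374, and 010101011110 = 1024 + 256 + 64 + 16 + 8 + 4 + 2 = 1374 ✓



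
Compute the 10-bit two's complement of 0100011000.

Original: 0100011000
Step 1 - Invert all bits: 1011100111
Step 2 - Add 1: 1011101000
Verification: 0100011000 + 1011101000 = 10000000000; discarding the end carry (carry out of the top bit) leaves the 10-bit value 0000000000, as required for x + (-x)



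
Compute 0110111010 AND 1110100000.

AND: 1 only when both bits are 1
  0110111010
& 1110100000
------------
  0110100000
Decimal: 442 & 928 = 416



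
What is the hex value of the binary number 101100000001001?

Group into 4-bit nibbles from right:
  0101 = 5
  1000 = 8
  0000 = 0
  1001 = 9
Result: 5809



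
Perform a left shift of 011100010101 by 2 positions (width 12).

Original: 011100010101 (decimal 1813)
Shift left by 2 positions
Append 2 zeros on the right and drop the 2 high bits that overflow the 12-bit width
Result: 110001010100 (decimal 3156)
Equivalent: 1813 << 2 = 1813 × 2^2 = 7252, truncated to 12 bits = 3156



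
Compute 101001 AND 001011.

AND: 1 only when both bits are 1
  101001
& 001011
--------
  001001
Decimal: 41 & 11 = 9



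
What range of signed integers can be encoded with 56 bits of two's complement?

For 56-bit two's complement:
Minimum: -2^55 = -36028797018963968
Maximum: 2^55 - 1 = 36028797018963967



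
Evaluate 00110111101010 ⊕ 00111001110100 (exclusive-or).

XOR: 1 when bits differ
  00110111101010
^ 00111001110100
----------------
  00001110011110
Decimal: 3562 ^ 3700 = 926



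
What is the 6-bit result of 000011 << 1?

Original: 000011 (decimal 3)
Shift left by 1 position
Append 1 zero on the right
Result: 000110 (decimal 6)
Equivalent: 3 << 1 = 3 × 2^1 = 6



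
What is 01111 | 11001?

OR: 1 when either bit is 1
  01111
| 11001
-------
  11111
Decimal: 15 | 25 = 31



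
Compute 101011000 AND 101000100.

AND: 1 only when both bits are 1
  101011000
& 101000100
-----------
  101000000
Decimal: 344 & 324 = 320



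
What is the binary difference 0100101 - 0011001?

Method 1 - Direct subtraction (column by column from the right: bit − bit − borrow-in; if negative, add 2 and borrow 1 from the next column):
borrow: 0110000
        0100101
-       0011001
---------------
        0001100

Method 2 - Add two's complement:
Two's complement of 0011001: invert → 1100110, add 1 → 1100111
  0100101
+ 1100111
---------
 10001100  (end carry out of the top bit = 1)
Discarding the end carry: 0001100
Decimal check:
  0100101 = 32 + 4 + 1 = 37
  0011001 = 16 + 8 + 1 = 25
  37 - 25 = 12, and 0001100 = 8 + 4 = 12 ✓



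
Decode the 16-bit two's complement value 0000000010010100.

Binary: 0000000010010100
Sign bit: 0 (non-negative)
Read directly as an unsigned value:
0000000010010100 = 128 + 16 + 4 = 148
Value: 148



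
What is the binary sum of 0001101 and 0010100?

Add column by column from the right: bit + bit + carry-in; write the sum mod 2, carry 1 when the sum is 2 or 3.
carry:  0111000
        0001101
+       0010100
---------------
       00100001
(the carry out of the leftmost column, 0, becomes the leading bit)
Decimal check:
  0001101 = 8 + 4 + 1 = 13
  0010100 = 16 + 4 = 20
  13 + 20 = 33, and 00100001 = 32 + 1 = 33 ✓



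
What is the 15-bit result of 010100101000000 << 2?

Original: 010100101000000 (decimal 10560)
Shift left by 2 positions
Append 2 zeros on the right and drop the 2 high bits that overflow the 15-bit width
Result: 010010100000000 (decimal 9472)
Equivalent: 10560 << 2 = 10560 × 2^2 = 42240, truncated to 15 bits = 9472



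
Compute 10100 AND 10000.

AND: 1 only when both bits are 1
  10100
& 10000
-------
  10000
Decimal: 20 & 16 = 16



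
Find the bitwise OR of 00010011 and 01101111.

OR: 1 when either bit is 1
  00010011
| 01101111
----------
  01111111
Decimal: 19 | 111 = 127



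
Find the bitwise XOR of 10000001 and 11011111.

XOR: 1 when bits differ
  10000001
^ 11011111
----------
  01011110
Decimal: 129 ^ 223 = 94



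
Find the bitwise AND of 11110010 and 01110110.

AND: 1 only when both bits are 1
  11110010
& 01110110
----------
  01110010
Decimal: 242 & 118 = 114



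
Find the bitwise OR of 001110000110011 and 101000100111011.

OR: 1 when either bit is 1
  001110000110011
| 101000100111011
-----------------
  101110100111011
Decimal: 7219 | 20795 = 23867



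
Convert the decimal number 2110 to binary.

Using repeated division by 2:
2110 ÷ 2 = 1055 remainder 0
1055 ÷ 2 = 527 remainder 1
527 ÷ 2 = 263 remainder 1
263 ÷ 2 = 131 remainder 1
131 ÷ 2 = 65 remainder 1
65 ÷ 2 = 32 remainder 1
32 ÷ 2 = 16 remainder 0
16 ÷ 2 = 8 remainder 0
8 ÷ 2 = 4 remainder 0
4 ÷ 2 = 2 remainder 0
2 ÷ 2 = 1 remainder 0
1 ÷ 2 = 0 remainder 1
Reading remainders bottom to top: 100000111110



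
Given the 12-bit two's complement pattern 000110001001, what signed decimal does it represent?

Binary: 000110001001
Sign bit: 0 (non-negative)
Read directly as an unsigned value:
000110001001 = 256 + 128 + 8 + 1 = 393
Value: 393



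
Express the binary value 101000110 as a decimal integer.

Sum of powers of 2 for each 1-bit:
2^1 + 2^2 + 2^6 + 2^8
= 2 + 4 + 64 + 256
= 326



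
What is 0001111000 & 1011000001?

AND: 1 only when both bits are 1
  0001111000
& 1011000001
------------
  0001000000
Decimal: 120 & 705 = 64



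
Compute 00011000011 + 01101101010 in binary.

Add column by column from the right: bit + bit + carry-in; write the sum mod 2, carry 1 when the sum is 2 or 3.
carry:  11110000100
        00011000011
+       01101101010
-------------------
       010000101101
(the carry out of the leftmost column, 0, becomes the leading bit)
Decimal check:
  00011000011 = 128 + 64 + 2 + 1 = 195
  01101101010 = 512 + 256 + 64 + 32 + 8 + 2 = 874
  195 + 874 = 1069, and 010000101101 = 1024 + 32 + 8 + 4 + 1 = 1069 ✓



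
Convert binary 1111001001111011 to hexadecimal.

Group into 4-bit nibbles from right:
  1111 = F
  0010 = 2
  0111 = 7
  1011 = B
Result: F27B



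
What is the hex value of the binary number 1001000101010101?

Group into 4-bit nibbles from right:
  1001 = 9
  0001 = 1
  0101 = 5
  0101 = 5
Result: 9155



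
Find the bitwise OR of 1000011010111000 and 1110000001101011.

OR: 1 when either bit is 1
  1000011010111000
| 1110000001101011
------------------
  1110011011111011
Decimal: 34488 | 57451 = 59131



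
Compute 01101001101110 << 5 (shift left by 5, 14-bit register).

Original: 01101001101110 (decimal 6766)
Shift left by 5 positions
Append 5 zeros on the right and drop the 5 high bits that overflow the 14-bit width
Result: 00110111000000 (decimal 3520)
Equivalent: 6766 << 5 = 6766 × 2^5 = 216512, truncated to 14 bits = 3520



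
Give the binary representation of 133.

Using repeated division by 2:
133 ÷ 2 = 66 remainder 1
66 ÷ 2 = 33 remainder 0
33 ÷ 2 = 16 remainder 1
16 ÷ 2 = 8 remainder 0
8 ÷ 2 = 4 remainder 0
4 ÷ 2 = 2 remainder 0
2 ÷ 2 = 1 remainder 0
1 ÷ 2 = 0 remainder 1
Reading remainders bottom to top: 10000101



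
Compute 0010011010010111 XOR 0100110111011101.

XOR: 1 when bits differ
  0010011010010111
^ 0100110111011101
------------------
  0110101101001010
Decimal: 9879 ^ 19933 = 27466



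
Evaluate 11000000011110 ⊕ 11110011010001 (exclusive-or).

XOR: 1 when bits differ
  11000000011110
^ 11110011010001
----------------
  00110011001111
Decimal: 12318 ^ 15569 = 3279



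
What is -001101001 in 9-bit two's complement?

Original: 001101001
Step 1 - Invert all bits: 110010110
Step 2 - Add 1: 110010111
Verification: 001101001 + 110010111 = 1000000000; discarding the end carry (carry out of the top bit) leaves the 9-bit value 000000000, as required for x + (-x)



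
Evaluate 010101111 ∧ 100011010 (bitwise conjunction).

AND: 1 only when both bits are 1
  010101111
& 100011010
-----------
  000001010
Decimal: 175 & 282 = 10



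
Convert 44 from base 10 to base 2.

Using repeated division by 2:
44 ÷ 2 = 22 remainder 0
22 ÷ 2 = 11 remainder 0
11 ÷ 2 = 5 remainder 1
5 ÷ 2 = 2 remainder 1
2 ÷ 2 = 1 remainder 0
1 ÷ 2 = 0 remainder 1
Reading remainders bottom to top: 101100



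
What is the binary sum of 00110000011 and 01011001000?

Add column by column from the right: bit + bit + carry-in; write the sum mod 2, carry 1 when the sum is 2 or 3.
carry:  11100000000
        00110000011
+       01011001000
-------------------
       010001001011
(the carry out of the leftmost column, 0, becomes the leading bit)
Decimal check:
  00110000011 = 256 + 128 + 2 + 1 = 387
  01011001000 = 512 + 128 + 64 + 8 = 712
  387 + 712 = 1099, and 010001001011 = 1024 + 64 + 8 + 2 + 1 = 1099 ✓



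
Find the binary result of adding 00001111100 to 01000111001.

Add column by column from the right: bit + bit + carry-in; write the sum mod 2, carry 1 when the sum is 2 or 3.
carry:  00011110000
        00001111100
+       01000111001
-------------------
       001010110101
(the carry out of the leftmost column, 0, becomes the leading bit)
Decimal check:
  00001111100 = 64 + 32 + 16 + 8 + 4 = 124
  01000111001 = 512 + 32 + 16 + 8 + 1 = 569
  124 + 569 = 693, and 001010110101 = 512 + 128 + 32 + 16 + 4 + 1 = 693 ✓



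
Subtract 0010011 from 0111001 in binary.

Method 1 - Direct subtraction (column by column from the right: bit − bit − borrow-in; if negative, add 2 and borrow 1 from the next column):
borrow: 0001100
        0111001
-       0010011
---------------
        0100110

Method 2 - Add two's complement:
Two's complement of 0010011: invert → 1101100, add 1 → 1101101
  0111001
+ 1101101
---------
 10100110  (end carry out of the top bit = 1)
Discarding the end carry: 0100110
Decimal check:
  0111001 = 32 + 16 + 8 + 1 = 57
  0010011 = 16 + 2 + 1 = 19
  57 - 19 = 38, and 0100110 = 32 + 4 + 2 = 38 ✓



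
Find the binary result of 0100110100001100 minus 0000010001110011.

Method 1 - Direct subtraction (column by column from the right: bit − bit − borrow-in; if negative, add 2 and borrow 1 from the next column):
borrow: 0000000111100110
        0100110100001100
-       0000010001110011
------------------------
        0100100010011001

Method 2 - Add two's complement:
Two's complement of 0000010001110011: invert → 1111101110001100, add 1 → 1111101110001101
  0100110100001100
+ 1111101110001101
------------------
 10100100010011001  (end carry out of the top bit = 1)
Discarding the end carry: 0100100010011001
Decimal check:
  0100110100001100 = 16384 + 2048 + 1024 + 256 + 8 + 4 = 19724
  0000010001110011 = 1024 + 64 + 32 + 16 + 2 + 1 = 1139
  19724 - 1139 = 18585, and 0100100010011001 = 16384 + 2048 + 128 + 16 + 8 + 1 = 18585 ✓



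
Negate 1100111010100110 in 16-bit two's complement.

Original (sign bit 1, negative): 1100111010100110
Step 1 - Invert all bits: 0011000101011001
Step 2 - Add 1: 0011000101011010
Verification: 1100111010100110 + 0011000101011010 = 10000000000000000; discarding the end carry (carry out of the top bit) leaves the 16-bit value 0000000000000000, as required for x + (-x)



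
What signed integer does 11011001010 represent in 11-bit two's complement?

Binary: 11011001010
Sign bit: 1 (negative)
Invert: 00100110101
Add 1:  00100110110
Magnitude: 00100110110 = 256 + 32 + 16 + 4 + 2 = 310
Value: -310



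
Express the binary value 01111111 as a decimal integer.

Sum of powers of 2 for each 1-bit:
2^0 + 2^1 + 2^2 + 2^3 + 2^4 + 2^5 + 2^6
= 1 + 2 + 4 + 8 + 16 + 32 + 64
= 127



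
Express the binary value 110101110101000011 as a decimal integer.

Sum of powers of 2 for each 1-bit:
2^0 + 2^1 + 2^6 + 2^8 + 2^10 + 2^11 + 2^12 + 2^14 + 2^16 + 2^17
= 1 + 2 + 64 + 256 + 1024 + 2048 + 4096 + 16384 + 65536 + 131072
= 220483



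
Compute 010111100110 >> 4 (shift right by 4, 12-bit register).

Original: 010111100110 (decimal 1510)
Shift right by 4 positions
Drop the 4 low bits; fill with zeros on the left
Result: 000001011110 (decimal 94)
Equivalent: 1510 >> 4 = 1510 ÷ 2^4 = 94



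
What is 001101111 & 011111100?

AND: 1 only when both bits are 1
  001101111
& 011111100
-----------
  001101100
Decimal: 111 & 252 = 108



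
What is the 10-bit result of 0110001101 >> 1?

Original: 0110001101 (decimal 397)
Shift right by 1 position
Drop the 1 low bit; fill with zero on the left
Result: 0011000110 (decimal 198)
Equivalent: 397 >> 1 = 397 ÷ 2^1 = 198



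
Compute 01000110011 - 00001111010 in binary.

Method 1 - Direct subtraction (column by column from the right: bit − bit − borrow-in; if negative, add 2 and borrow 1 from the next column):
borrow: 01111110000
        01000110011
-       00001111010
-------------------
        00110111001

Method 2 - Add two's complement:
Two's complement of 00001111010: invert → 11110000101, add 1 → 11110000110
  01000110011
+ 11110000110
-------------
 100110111001  (end carry out of the top bit = 1)
Discarding the end carry: 00110111001
Decimal check:
  01000110011 = 512 + 32 + 16 + 2 + 1 = 563
  00001111010 = 64 + 32 + 16 + 8 + 2 = 122
  563 - 122 = 441, and 00110111001 = 256 + 128 + 32 + 16 + 8 + 1 = 441 ✓



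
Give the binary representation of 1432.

Using repeated division by 2:
1432 ÷ 2 = 716 remainder 0
716 ÷ 2 = 358 remainder 0
358 ÷ 2 = 179 remainder 0
179 ÷ 2 = 89 remainder 1
89 ÷ 2 = 44 remainder 1
44 ÷ 2 = 22 remainder 0
22 ÷ 2 = 11 remainder 0
11 ÷ 2 = 5 remainder 1
5 ÷ 2 = 2 remainder 1
2 ÷ 2 = 1 remainder 0
1 ÷ 2 = 0 remainder 1
Reading remainders bottom to top: 10110011000



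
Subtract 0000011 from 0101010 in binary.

Method 1 - Direct subtraction (column by column from the right: bit − bit − borrow-in; if negative, add 2 and borrow 1 from the next column):
borrow: 0001110
        0101010
-       0000011
---------------
        0100111

Method 2 - Add two's complement:
Two's complement of 0000011: invert → 1111100, add 1 → 1111101
  0101010
+ 1111101
---------
 10100111  (end carry out of the top bit = 1)
Discarding the end carry: 0100111
Decimal check:
  0101010 = 32 + 8 + 2 = 42
  0000011 = 2 + 1 = 3
  42 - 3 = 39, and 0100111 = 32 + 4 + 2 + 1 = 39 ✓



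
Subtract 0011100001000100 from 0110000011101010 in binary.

Method 1 - Direct subtraction (column by column from the right: bit − bit − borrow-in; if negative, add 2 and borrow 1 from the next column):
borrow: 0111000000001000
        0110000011101010
-       0011100001000100
------------------------
        0010100010100110

Method 2 - Add two's complement:
Two's complement of 0011100001000100: invert → 1100011110111011, add 1 → 1100011110111100
  0110000011101010
+ 1100011110111100
------------------
 10010100010100110  (end carry out of the top bit = 1)
Discarding the end carry: 0010100010100110
Decimal check:
  0110000011101010 = 16384 + 8192 + 128 + 64 + 32 + 8 + 2 = 24810
  0011100001000100 = 8192 + 4096 + 2048 + 64 + 4 = 14404
  24810 - 14404 = 10406, and 0010100010100110 = 8192 + 2048 + 128 + 32 + 4 + 2 = 10406 ✓



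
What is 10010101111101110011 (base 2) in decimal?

Sum of powers of 2 for each 1-bit:
2^0 + 2^1 + 2^4 + 2^5 + 2^6 + 2^8 + 2^9 + 2^10 + 2^11 + 2^12 + 2^14 + 2^16 + 2^19
= 1 + 2 + 16 + 32 + 64 + 256 + 512 + 1024 + 2048 + 4096 + 16384 + 65536 + 524288
= 614259



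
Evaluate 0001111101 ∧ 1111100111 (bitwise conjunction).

AND: 1 only when both bits are 1
  0001111101
& 1111100111
------------
  0001100101
Decimal: 125 & 999 = 101



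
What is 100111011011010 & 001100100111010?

AND: 1 only when both bits are 1
  100111011011010
& 001100100111010
-----------------
  000100000011010
Decimal: 20186 & 6458 = 2074



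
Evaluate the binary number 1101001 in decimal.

Sum of powers of 2 for each 1-bit:
2^0 + 2^3 + 2^5 + 2^6
= 1 + 8 + 32 + 64
= 105



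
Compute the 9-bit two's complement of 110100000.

Original (sign bit 1, negative): 110100000
Step 1 - Invert all bits: 001011111
Step 2 - Add 1: 001100000
Verification: 110100000 + 001100000 = 1000000000; discarding the end carry (carry out of the top bit) leaves the 9-bit value 000000000, as required for x + (-x)



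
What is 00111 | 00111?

OR: 1 when either bit is 1
  00111
| 00111
-------
  00111
Decimal: 7 | 7 = 7



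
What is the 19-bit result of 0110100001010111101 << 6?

Original: 0110100001010111101 (decimal 213693)
Shift left by 6 positions
Append 6 zeros on the right and drop the 6 high bits that overflow the 19-bit width
Result: 0001010111101000000 (decimal 44864)
Equivalent: 213693 << 6 = 213693 × 2^6 = 13676352, truncated to 19 bits = 44864



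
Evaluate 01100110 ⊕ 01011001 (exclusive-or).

XOR: 1 when bits differ
  01100110
^ 01011001
----------
  00111111
Decimal: 102 ^ 89 = 63



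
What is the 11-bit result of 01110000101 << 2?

Original: 01110000101 (decimal 901)
Shift left by 2 positions
Append 2 zeros on the right and drop the 2 high bits that overflow the 11-bit width
Result: 11000010100 (decimal 1556)
Equivalent: 901 << 2 = 901 × 2^2 = 3604, truncated to 11 bits = 1556



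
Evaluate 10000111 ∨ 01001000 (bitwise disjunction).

OR: 1 when either bit is 1
  10000111
| 01001000
----------
  11001111
Decimal: 135 | 72 = 207



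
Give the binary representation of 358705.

Using repeated division by 2:
358705 ÷ 2 = 179352 remainder 1
179352 ÷ 2 = 89676 remainder 0
89676 ÷ 2 = 44838 remainder 0
44838 ÷ 2 = 22419 remainder 0
22419 ÷ 2 = 11209 remainder 1
11209 ÷ 2 = 5604 remainder 1
5604 ÷ 2 = 2802 remainder 0
2802 ÷ 2 = 1401 remainder 0
1401 ÷ 2 = 700 remainder 1
700 ÷ 2 = 350 remainder 0
350 ÷ 2 = 175 remainder 0
175 ÷ 2 = 87 remainder 1
87 ÷ 2 = 43 remainder 1
43 ÷ 2 = 21 remainder 1
21 ÷ 2 = 10 remainder 1
10 ÷ 2 = 5 remainder 0
5 ÷ 2 = 2 remainder 1
2 ÷ 2 = 1 remainder 0
1 ÷ 2 = 0 remainder 1
Reading remainders bottom to top: 1010111100100110001



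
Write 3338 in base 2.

Using repeated division by 2:
3338 ÷ 2 = 1669 remainder 0
1669 ÷ 2 = 834 remainder 1
834 ÷ 2 = 417 remainder 0
417 ÷ 2 = 208 remainder 1
208 ÷ 2 = 104 remainder 0
104 ÷ 2 = 52 remainder 0
52 ÷ 2 = 26 remainder 0
26 ÷ 2 = 13 remainder 0
13 ÷ 2 = 6 remainder 1
6 ÷ 2 = 3 remainder 0
3 ÷ 2 = 1 remainder 1
1 ÷ 2 = 0 remainder 1
Reading remainders bottom to top: 110100001010



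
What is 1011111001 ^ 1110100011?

XOR: 1 when bits differ
  1011111001
^ 1110100011
------------
  0101011010
Decimal: 761 ^ 931 = 346



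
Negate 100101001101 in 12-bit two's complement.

Original (sign bit 1, negative): 100101001101
Step 1 - Invert all bits: 011010110010
Step 2 - Add 1: 011010110011
Verification: 100101001101 + 011010110011 = 1000000000000; discarding the end carry (carry out of the top bit) leaves the 12-bit value 000000000000, as required for x + (-x)



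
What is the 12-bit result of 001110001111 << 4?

Original: 001110001111 (decimal 911)
Shift left by 4 positions
Append 4 zeros on the right and drop the 4 high bits that overflow the 12-bit width
Result: 100011110000 (decimal 2288)
Equivalent: 911 << 4 = 911 × 2^4 = 14576, truncated to 12 bits = 2288



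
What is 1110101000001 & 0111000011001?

AND: 1 only when both bits are 1
  1110101000001
& 0111000011001
---------------
  0110000000001
Decimal: 7489 & 3609 = 3073



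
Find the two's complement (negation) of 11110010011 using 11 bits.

Original (sign bit 1, negative): 11110010011
Step 1 - Invert all bits: 00001101100
Step 2 - Add 1: 00001101101
Verification: 11110010011 + 00001101101 = 100000000000; discarding the end carry (carry out of the top bit) leaves the 11-bit value 00000000000, as required for x + (-x)



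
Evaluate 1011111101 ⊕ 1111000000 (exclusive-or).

XOR: 1 when bits differ
  1011111101
^ 1111000000
------------
  0100111101
Decimal: 765 ^ 960 = 317



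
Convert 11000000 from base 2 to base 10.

Sum of powers of 2 for each 1-bit:
2^6 + 2^7
= 64 + 128
= 192



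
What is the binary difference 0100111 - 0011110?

Method 1 - Direct subtraction (column by column from the right: bit − bit − borrow-in; if negative, add 2 and borrow 1 from the next column):
borrow: 0110000
        0100111
-       0011110
---------------
        0001001

Method 2 - Add two's complement:
Two's complement of 0011110: invert → 1100001, add 1 → 1100010
  0100111
+ 1100010
---------
 10001001  (end carry out of the top bit = 1)
Discarding the end carry: 0001001
Decimal check:
  0100111 = 32 + 4 + 2 + 1 = 39
  0011110 = 16 + 8 + 4 + 2 = 30
  39 - 30 = 9, and 0001001 = 8 + 1 = 9 ✓



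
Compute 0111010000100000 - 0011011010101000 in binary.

Method 1 - Direct subtraction (column by column from the right: bit − bit − borrow-in; if negative, add 2 and borrow 1 from the next column):
borrow: 0111111111110000
        0111010000100000
-       0011011010101000
------------------------
        0011110101111000

Method 2 - Add two's complement:
Two's complement of 0011011010101000: invert → 1100100101010111, add 1 → 1100100101011000
  0111010000100000
+ 1100100101011000
------------------
 10011110101111000  (end carry out of the top bit = 1)
Discarding the end carry: 0011110101111000
Decimal check:
  0111010000100000 = 16384 + 8192 + 4096 + 1024 + 32 = 29728
  0011011010101000 = 8192 + 4096 + 1024 + 512 + 128 + 32 + 8 = 13992
  29728 - 13992 = 15736, and 0011110101111000 = 8192 + 4096 + 2048 + 1024 + 256 + 64 + 32 + 16 + 8 = 15736 ✓



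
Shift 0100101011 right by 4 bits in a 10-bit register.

Original: 0100101011 (decimal 299)
Shift right by 4 positions
Drop the 4 low bits; fill with zeros on the left
Result: 0000010010 (decimal 18)
Equivalent: 299 >> 4 = 299 ÷ 2^4 = 18



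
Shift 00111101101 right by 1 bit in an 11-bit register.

Original: 00111101101 (decimal 493)
Shift right by 1 position
Drop the 1 low bit; fill with zero on the left
Result: 00011110110 (decimal 246)
Equivalent: 493 >> 1 = 493 ÷ 2^1 = 246



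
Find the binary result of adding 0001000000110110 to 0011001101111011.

Add column by column from the right: bit + bit + carry-in; write the sum mod 2, carry 1 when the sum is 2 or 3.
carry:  0110000011111100
        0001000000110110
+       0011001101111011
------------------------
       00100001110110001
(the carry out of the leftmost column, 0, becomes the leading bit)
Decimal check:
  0001000000110110 = 4096 + 32 + 16 + 4 + 2 = 4150
  0011001101111011 = 8192 + 4096 + 512 + 256 + 64 + 32 + 16 + 8 + 2 + 1 = 13179
  4150 + 13179 = 17329, and 00100001110110001 = 16384 + 512 + 256 + 128 + 32 + 16 + 1 = 17329 ✓



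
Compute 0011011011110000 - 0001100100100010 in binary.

Method 1 - Direct subtraction (column by column from the right: bit − bit − borrow-in; if negative, add 2 and borrow 1 from the next column):
borrow: 0011001000011100
        0011011011110000
-       0001100100100010
------------------------
        0001110111001110

Method 2 - Add two's complement:
Two's complement of 0001100100100010: invert → 1110011011011101, add 1 → 1110011011011110
  0011011011110000
+ 1110011011011110
------------------
 10001110111001110  (end carry out of the top bit = 1)
Discarding the end carry: 0001110111001110
Decimal check:
  0011011011110000 = 8192 + 4096 + 1024 + 512 + 128 + 64 + 32 + 16 = 14064
  0001100100100010 = 4096 + 2048 + 256 + 32 + 2 = 6434
  14064 - 6434 = 7630, and 0001110111001110 = 4096 + 2048 + 1024 + 256 + 128 + 64 + 8 + 4 + 2 = 7630 ✓



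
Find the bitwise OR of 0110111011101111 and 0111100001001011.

OR: 1 when either bit is 1
  0110111011101111
| 0111100001001011
------------------
  0111111011101111
Decimal: 28399 | 30795 = 32495



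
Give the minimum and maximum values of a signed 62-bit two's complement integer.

For 62-bit two's complement:
Minimum: -2^61 = -2305843009213693952
Maximum: 2^61 - 1 = 2305843009213693951



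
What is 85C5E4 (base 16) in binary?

Convert each hex digit to 4 bits:
  8 = 1000
  5 = 0101
  C = 1100
  5 = 0101
  E = 1110
  4 = 0100
Concatenate: 100001011100010111100100



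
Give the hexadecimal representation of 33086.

Using repeated division by 16 (digits 10–15 are A–F):
33086 ÷ 16 = 2067 remainder 14 (E)
2067 ÷ 16 = 129 remainder 3
129 ÷ 16 = 8 remainder 1
8 ÷ 16 = 0 remainder 8
Reading remainders bottom to top: 813E



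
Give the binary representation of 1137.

Using repeated division by 2:
1137 ÷ 2 = 568 remainder 1
568 ÷ 2 = 284 remainder 0
284 ÷ 2 = 142 remainder 0
142 ÷ 2 = 71 remainder 0
71 ÷ 2 = 35 remainder 1
35 ÷ 2 = 17 remainder 1
17 ÷ 2 = 8 remainder 1
8 ÷ 2 = 4 remainder 0
4 ÷ 2 = 2 remainder 0
2 ÷ 2 = 1 remainder 0
1 ÷ 2 = 0 remainder 1
Reading remainders bottom to top: 10001110001



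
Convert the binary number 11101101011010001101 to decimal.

Sum of powers of 2 for each 1-bit:
2^0 + 2^2 + 2^3 + 2^7 + 2^9 + 2^10 + 2^12 + 2^14 + 2^15 + 2^17 + 2^18 + 2^19
= 1 + 4 + 8 + 128 + 512 + 1024 + 4096 + 16384 + 32768 + 131072 + 262144 + 524288
= 972429



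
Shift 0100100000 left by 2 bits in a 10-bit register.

Original: 0100100000 (decimal 288)
Shift left by 2 positions
Append 2 zeros on the right and drop the 2 high bits that overflow the 10-bit width
Result: 0010000000 (decimal 128)
Equivalent: 288 << 2 = 288 × 2^2 = 1152, truncated to 10 bits = 128



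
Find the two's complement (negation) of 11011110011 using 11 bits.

Original (sign bit 1, negative): 11011110011
Step 1 - Invert all bits: 00100001100
Step 2 - Add 1: 00100001101
Verification: 11011110011 + 00100001101 = 100000000000; discarding the end carry (carry out of the top bit) leaves the 11-bit value 00000000000, as required for x + (-x)



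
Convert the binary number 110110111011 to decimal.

Sum of powers of 2 for each 1-bit:
2^0 + 2^1 + 2^3 + 2^4 + 2^5 + 2^7 + 2^8 + 2^10 + 2^11
= 1 + 2 + 8 + 16 + 32 + 128 + 256 + 1024 + 2048
= 3515



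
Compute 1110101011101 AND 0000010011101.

AND: 1 only when both bits are 1
  1110101011101
& 0000010011101
---------------
  0000000011101
Decimal: 7517 & 157 = 29



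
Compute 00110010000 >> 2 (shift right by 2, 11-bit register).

Original: 00110010000 (decimal 400)
Shift right by 2 positions
Drop the 2 low bits; fill with zeros on the left
Result: 00001100100 (decimal 100)
Equivalent: 400 >> 2 = 400 ÷ 2^2 = 100



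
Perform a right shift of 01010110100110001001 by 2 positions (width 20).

Original: 01010110100110001001 (decimal 354697)
Shift right by 2 positions
Drop the 2 low bits; fill with zeros on the left
Result: 00010101101001100010 (decimal 88674)
Equivalent: 354697 >> 2 = 354697 ÷ 2^2 = 88674



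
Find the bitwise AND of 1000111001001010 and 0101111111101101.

AND: 1 only when both bits are 1
  1000111001001010
& 0101111111101101
------------------
  0000111001001000
Decimal: 36426 & 24557 = 3656



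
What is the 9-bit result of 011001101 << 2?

Original: 011001101 (decimal 205)
Shift left by 2 positions
Append 2 zeros on the right and drop the 2 high bits that overflow the 9-bit width
Result: 100110100 (decimal 308)
Equivalent: 205 << 2 = 205 × 2^2 = 820, truncated to 9 bits = 308



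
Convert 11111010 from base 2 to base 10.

Sum of powers of 2 for each 1-bit:
2^1 + 2^3 + 2^4 + 2^5 + 2^6 + 2^7
= 2 + 8 + 16 + 32 + 64 + 128
= 250



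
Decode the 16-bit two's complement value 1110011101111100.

Binary: 1110011101111100
Sign bit: 1 (negative)
Invert: 0001100010000011
Add 1:  0001100010000100
Magnitude: 0001100010000100 = 4096 + 2048 + 128 + 4 = 6276
Value: -6276



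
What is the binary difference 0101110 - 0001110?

Method 1 - Direct subtraction (column by column from the right: bit − bit − borrow-in; if negative, add 2 and borrow 1 from the next column):
borrow: 0000000
        0101110
-       0001110
---------------
        0100000

Method 2 - Add two's complement:
Two's complement of 0001110: invert → 1110001, add 1 → 1110010
  0101110
+ 1110010
---------
 10100000  (end carry out of the top bit = 1)
Discarding the end carry: 0100000
Decimal check:
  0101110 = 32 + 8 + 4 + 2 = 46
  0001110 = 8 + 4 + 2 = 14
  46 - 14 = 32, and 0100000 = 32 ✓



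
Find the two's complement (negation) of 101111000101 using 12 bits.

Original (sign bit 1, negative): 101111000101
Step 1 - Invert all bits: 010000111010
Step 2 - Add 1: 010000111011
Verification: 101111000101 + 010000111011 = 1000000000000; discarding the end carry (carry out of the top bit) leaves the 12-bit value 000000000000, as required for x + (-x)



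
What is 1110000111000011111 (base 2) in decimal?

Sum of powers of 2 for each 1-bit:
2^0 + 2^1 + 2^2 + 2^3 + 2^4 + 2^9 + 2^10 + 2^11 + 2^16 + 2^17 + 2^18
= 1 + 2 + 4 + 8 + 16 + 512 + 1024 + 2048 + 65536 + 131072 + 262144
= 462367



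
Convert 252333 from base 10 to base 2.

Using repeated division by 2:
252333 ÷ 2 = 126166 remainder 1
126166 ÷ 2 = 63083 remainder 0
63083 ÷ 2 = 31541 remainder 1
31541 ÷ 2 = 15770 remainder 1
15770 ÷ 2 = 7885 remainder 0
7885 ÷ 2 = 3942 remainder 1
3942 ÷ 2 = 1971 remainder 0
1971 ÷ 2 = 985 remainder 1
985 ÷ 2 = 492 remainder 1
492 ÷ 2 = 246 remainder 0
246 ÷ 2 = 123 remainder 0
123 ÷ 2 = 61 remainder 1
61 ÷ 2 = 30 remainder 1
30 ÷ 2 = 15 remainder 0
15 ÷ 2 = 7 remainder 1
7 ÷ 2 = 3 remainder 1
3 ÷ 2 = 1 remainder 1
1 ÷ 2 = 0 remainder 1
Reading remainders bottom to top: 111101100110101101



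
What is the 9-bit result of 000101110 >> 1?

Original: 000101110 (decimal 46)
Shift right by 1 position
Drop the 1 low bit; fill with zero on the left
Result: 000010111 (decimal 23)
Equivalent: 46 >> 1 = 46 ÷ 2^1 = 23

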